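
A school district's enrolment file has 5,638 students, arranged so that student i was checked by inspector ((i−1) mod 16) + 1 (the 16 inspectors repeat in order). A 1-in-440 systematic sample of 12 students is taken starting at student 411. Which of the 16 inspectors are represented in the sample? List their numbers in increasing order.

Consecutive selections differ by k = 440, so their inspector numbers differ by 440 mod 16 = 8.
gcd(440, 16) = 8, so the sample visits 16/8 = 2 distinct residues mod 16.
Start 411 is inspector 11; the inspectors hit are 3, 11.

3, 11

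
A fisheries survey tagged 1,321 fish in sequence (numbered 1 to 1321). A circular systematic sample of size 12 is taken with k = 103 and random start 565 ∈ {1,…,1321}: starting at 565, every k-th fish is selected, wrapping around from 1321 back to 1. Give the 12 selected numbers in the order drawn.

Selection 1: 565
Selection 2: 565 + 103 = 668
Selection 3: 668 + 103 = 771
Selection 4: 771 + 103 = 874
Selection 5: 874 + 103 = 977
Selection 6: 977 + 103 = 1080
Selection 7: 1080 + 103 = 1183
Selection 8: 1183 + 103 = 1286
Selection 9: 1286 + 103 = 1389 → 1389 − 1321 = 68
Selection 10: 68 + 103 = 171
Selection 11: 171 + 103 = 274
Selection 12: 274 + 103 = 377

565, 668, 771, 874, 977, 1080, 1183, 1286, 68, 171, 274, 377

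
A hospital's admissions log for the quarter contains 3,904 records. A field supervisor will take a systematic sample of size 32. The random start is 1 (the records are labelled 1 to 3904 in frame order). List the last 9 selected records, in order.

k = N/n = 3904/32 = 122
24th selection = 1 + 23×122 = 2807
25th: 2807 + 122 = 2929
26th: 2929 + 122 = 3051
27th: 3051 + 122 = 3173
28th: 3173 + 122 = 3295
29th: 3295 + 122 = 3417
30th: 3417 + 122 = 3539
31st: 3539 + 122 = 3661
32nd: 3661 + 122 = 3783

2807, 2929, 3051, 3173, 3295, 3417, 3539, 3661, 3783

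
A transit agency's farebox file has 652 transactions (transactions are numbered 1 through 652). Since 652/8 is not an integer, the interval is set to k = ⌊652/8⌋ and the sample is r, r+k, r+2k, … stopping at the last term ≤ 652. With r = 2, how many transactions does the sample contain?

9

k = ⌊652/8⌋ = 81
Achieved size = ⌊(652 − 2)/81⌋ + 1 = ⌊650/81⌋ + 1 = 8 + 1 = 9
(last selection: 2 + 8×81 = 650 ≤ 652; next would be 731 > 652)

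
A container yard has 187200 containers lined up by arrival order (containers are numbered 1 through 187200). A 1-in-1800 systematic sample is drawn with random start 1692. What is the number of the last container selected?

187092

k = 1800
104th selection = r + (104−1)·k = 1692 + 103×1800 = 1692 + 185400 = 187092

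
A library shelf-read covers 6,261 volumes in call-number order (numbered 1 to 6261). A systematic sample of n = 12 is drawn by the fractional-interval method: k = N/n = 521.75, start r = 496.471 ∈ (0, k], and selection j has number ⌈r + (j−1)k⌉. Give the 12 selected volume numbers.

j=1: r + 0k = 496.471 → ⌈·⌉ = 497
j=2: r + 1k = 1018.221 → ⌈·⌉ = 1019
j=3: r + 2k = 1539.971 → ⌈·⌉ = 1540
j=4: r + 3k = 2061.721 → ⌈·⌉ = 2062
j=5: r + 4k = 2583.471 → ⌈·⌉ = 2584
j=6: r + 5k = 3105.221 → ⌈·⌉ = 3106
j=7: r + 6k = 3626.971 → ⌈·⌉ = 3627
j=8: r + 7k = 4148.721 → ⌈·⌉ = 4149
j=9: r + 8k = 4670.471 → ⌈·⌉ = 4671
j=10: r + 9k = 5192.221 → ⌈·⌉ = 5193
j=11: r + 10k = 5713.971 → ⌈·⌉ = 5714
j=12: r + 11k = 6235.721 → ⌈·⌉ = 6236

497, 1019, 1540, 2062, 2584, 3106, 3627, 4149, 4671, 5193, 5714, 6236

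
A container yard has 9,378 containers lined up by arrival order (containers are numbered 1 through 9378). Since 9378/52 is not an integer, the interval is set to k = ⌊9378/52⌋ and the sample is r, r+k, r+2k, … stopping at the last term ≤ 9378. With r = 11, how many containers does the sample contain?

53

k = ⌊9378/52⌋ = 180
Achieved size = ⌊(9378 − 11)/180⌋ + 1 = ⌊9367/180⌋ + 1 = 52 + 1 = 53
(last selection: 11 + 52×180 = 9371 ≤ 9378; next would be 9551 > 9378)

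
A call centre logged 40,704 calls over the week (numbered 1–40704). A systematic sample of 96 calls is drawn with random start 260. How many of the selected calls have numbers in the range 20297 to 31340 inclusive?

26

k = 40704/96 = 424
First selection ≥ 20297: 260 + ⌈(20297−260)/424⌉·424 = 260 + 48×424 = 20612
Last selection ≤ 31340: 260 + ⌊(31340−260)/424⌋·424 = 260 + 73×424 = 31212
Count = 73 − 48 + 1 = 26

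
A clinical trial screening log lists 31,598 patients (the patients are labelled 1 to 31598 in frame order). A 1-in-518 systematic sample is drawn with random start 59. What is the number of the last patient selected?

k = 518
61st selection = r + (61−1)·k = 59 + 60×518 = 59 + 31080 = 31139

31139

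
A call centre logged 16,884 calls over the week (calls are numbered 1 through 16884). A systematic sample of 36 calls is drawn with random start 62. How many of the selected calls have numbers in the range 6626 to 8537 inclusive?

k = 16884/36 = 469
First selection ≥ 6626: 62 + ⌈(6626−62)/469⌉·469 = 62 + 14×469 = 6628
Last selection ≤ 8537: 62 + ⌊(8537−62)/469⌋·469 = 62 + 18×469 = 8504
Count = 18 − 14 + 1 = 5

5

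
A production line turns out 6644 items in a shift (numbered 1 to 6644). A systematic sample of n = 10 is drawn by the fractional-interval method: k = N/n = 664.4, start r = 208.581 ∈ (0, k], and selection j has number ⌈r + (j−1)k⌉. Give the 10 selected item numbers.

209, 873, 1538, 2202, 2867, 3531, 4195, 4860, 5524, 6189

j=1: r + 0k = 208.581 → ⌈·⌉ = 209
j=2: r + 1k = 872.981 → ⌈·⌉ = 873
j=3: r + 2k = 1537.381 → ⌈·⌉ = 1538
j=4: r + 3k = 2201.781 → ⌈·⌉ = 2202
j=5: r + 4k = 2866.181 → ⌈·⌉ = 2867
j=6: r + 5k = 3530.581 → ⌈·⌉ = 3531
j=7: r + 6k = 4194.981 → ⌈·⌉ = 4195
j=8: r + 7k = 4859.381 → ⌈·⌉ = 4860
j=9: r + 8k = 5523.781 → ⌈·⌉ = 5524
j=10: r + 9k = 6188.181 → ⌈·⌉ = 6189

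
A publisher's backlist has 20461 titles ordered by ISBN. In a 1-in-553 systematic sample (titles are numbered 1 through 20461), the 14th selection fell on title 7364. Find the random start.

175

k = 553
r = 7364 − (14−1)×553 = 7364 − 7189 = 175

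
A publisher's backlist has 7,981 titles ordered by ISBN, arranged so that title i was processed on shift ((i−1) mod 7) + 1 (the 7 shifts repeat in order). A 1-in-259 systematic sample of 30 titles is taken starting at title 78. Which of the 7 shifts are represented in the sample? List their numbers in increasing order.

Consecutive selections differ by k = 259, so their shift numbers differ by 259 mod 7 = 0.
gcd(259, 7) = 7, so the sample visits 7/7 = 1 distinct residues mod 7.
Start 78 is shift 1; the shifts hit are 1.

1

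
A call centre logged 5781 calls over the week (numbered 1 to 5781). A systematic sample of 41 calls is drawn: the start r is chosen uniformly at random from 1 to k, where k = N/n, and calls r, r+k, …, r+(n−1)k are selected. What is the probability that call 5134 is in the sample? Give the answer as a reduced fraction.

1/141

k = 5781/41 = 141.
Call 5134 is selected iff r ≡ 5134 (mod 141); exactly one such r in {1,…,141}.
Inclusion probability = 1/141.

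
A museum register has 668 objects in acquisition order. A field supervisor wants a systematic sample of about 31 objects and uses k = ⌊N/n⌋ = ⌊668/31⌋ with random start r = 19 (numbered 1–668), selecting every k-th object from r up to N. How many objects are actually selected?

k = ⌊668/31⌋ = 21
Achieved size = ⌊(668 − 19)/21⌋ + 1 = ⌊649/21⌋ + 1 = 30 + 1 = 31
(last selection: 19 + 30×21 = 649 ≤ 668; next would be 670 > 668)

31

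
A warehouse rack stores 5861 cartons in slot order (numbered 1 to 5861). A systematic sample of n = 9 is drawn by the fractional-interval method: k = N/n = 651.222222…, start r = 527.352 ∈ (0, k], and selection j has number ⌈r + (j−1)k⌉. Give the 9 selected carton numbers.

j=1: r + 0k = 527.352 → ⌈·⌉ = 528
j=2: r + 1k = 1178.574222… → ⌈·⌉ = 1179
j=3: r + 2k = 1829.796444… → ⌈·⌉ = 1830
j=4: r + 3k = 2481.018666… → ⌈·⌉ = 2482
j=5: r + 4k = 3132.240888… → ⌈·⌉ = 3133
j=6: r + 5k = 3783.463111… → ⌈·⌉ = 3784
j=7: r + 6k = 4434.685333… → ⌈·⌉ = 4435
j=8: r + 7k = 5085.907555… → ⌈·⌉ = 5086
j=9: r + 8k = 5737.129777… → ⌈·⌉ = 5738

528, 1179, 1830, 2482, 3133, 3784, 4435, 5086, 5738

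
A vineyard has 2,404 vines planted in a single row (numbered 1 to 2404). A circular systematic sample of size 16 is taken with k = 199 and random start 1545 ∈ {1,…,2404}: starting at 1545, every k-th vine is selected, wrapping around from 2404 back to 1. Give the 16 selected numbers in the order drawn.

1545, 1744, 1943, 2142, 2341, 136, 335, 534, 733, 932, 1131, 1330, 1529, 1728, 1927, 2126

Selection 1: 1545
Selection 2: 1545 + 199 = 1744
Selection 3: 1744 + 199 = 1943
Selection 4: 1943 + 199 = 2142
Selection 5: 2142 + 199 = 2341
Selection 6: 2341 + 199 = 2540 → 2540 − 2404 = 136
Selection 7: 136 + 199 = 335
Selection 8: 335 + 199 = 534
Selection 9: 534 + 199 = 733
Selection 10: 733 + 199 = 932
Selection 11: 932 + 199 = 1131
Selection 12: 1131 + 199 = 1330
Selection 13: 1330 + 199 = 1529
Selection 14: 1529 + 199 = 1728
Selection 15: 1728 + 199 = 1927
Selection 16: 1927 + 199 = 2126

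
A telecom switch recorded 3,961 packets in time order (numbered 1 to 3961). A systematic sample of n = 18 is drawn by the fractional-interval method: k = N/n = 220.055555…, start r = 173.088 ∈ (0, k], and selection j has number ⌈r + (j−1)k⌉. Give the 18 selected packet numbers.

j=1: r + 0k = 173.088 → ⌈·⌉ = 174
j=2: r + 1k = 393.143555… → ⌈·⌉ = 394
j=3: r + 2k = 613.199111… → ⌈·⌉ = 614
j=4: r + 3k = 833.254666… → ⌈·⌉ = 834
j=5: r + 4k = 1053.310222… → ⌈·⌉ = 1054
j=6: r + 5k = 1273.365777… → ⌈·⌉ = 1274
j=7: r + 6k = 1493.421333… → ⌈·⌉ = 1494
j=8: r + 7k = 1713.476888… → ⌈·⌉ = 1714
j=9: r + 8k = 1933.532444… → ⌈·⌉ = 1934
j=10: r + 9k = 2153.588 → ⌈·⌉ = 2154
j=11: r + 10k = 2373.643555… → ⌈·⌉ = 2374
j=12: r + 11k = 2593.699111… → ⌈·⌉ = 2594
j=13: r + 12k = 2813.754666… → ⌈·⌉ = 2814
j=14: r + 13k = 3033.810222… → ⌈·⌉ = 3034
j=15: r + 14k = 3253.865777… → ⌈·⌉ = 3254
j=16: r + 15k = 3473.921333… → ⌈·⌉ = 3474
j=17: r + 16k = 3693.976888… → ⌈·⌉ = 3694
j=18: r + 17k = 3914.032444… → ⌈·⌉ = 3915

174, 394, 614, 834, 1054, 1274, 1494, 1714, 1934, 2154, 2374, 2594, 2814, 3034, 3254, 3474, 3694, 3915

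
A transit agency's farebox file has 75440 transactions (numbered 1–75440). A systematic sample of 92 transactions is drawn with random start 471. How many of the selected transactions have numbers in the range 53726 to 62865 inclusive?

12

k = 75440/92 = 820
First selection ≥ 53726: 471 + ⌈(53726−471)/820⌉·820 = 471 + 65×820 = 53771
Last selection ≤ 62865: 471 + ⌊(62865−471)/820⌋·820 = 471 + 76×820 = 62791
Count = 76 − 65 + 1 = 12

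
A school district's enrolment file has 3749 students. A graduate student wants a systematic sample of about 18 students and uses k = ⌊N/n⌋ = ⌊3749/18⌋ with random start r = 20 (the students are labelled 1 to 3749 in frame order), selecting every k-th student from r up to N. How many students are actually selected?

k = ⌊3749/18⌋ = 208
Achieved size = ⌊(3749 − 20)/208⌋ + 1 = ⌊3729/208⌋ + 1 = 17 + 1 = 18
(last selection: 20 + 17×208 = 3556 ≤ 3749; next would be 3764 > 3749)

18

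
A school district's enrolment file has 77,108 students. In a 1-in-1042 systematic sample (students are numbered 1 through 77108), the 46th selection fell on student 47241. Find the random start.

351

k = 1042
r = 47241 − (46−1)×1042 = 47241 − 46890 = 351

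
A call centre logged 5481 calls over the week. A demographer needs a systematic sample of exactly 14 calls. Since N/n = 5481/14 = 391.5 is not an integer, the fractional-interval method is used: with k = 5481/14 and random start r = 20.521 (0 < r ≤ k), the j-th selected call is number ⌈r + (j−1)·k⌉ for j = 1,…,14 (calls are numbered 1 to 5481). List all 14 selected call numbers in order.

j=1: r + 0k = 20.521 → ⌈·⌉ = 21
j=2: r + 1k = 412.021 → ⌈·⌉ = 413
j=3: r + 2k = 803.521 → ⌈·⌉ = 804
j=4: r + 3k = 1195.021 → ⌈·⌉ = 1196
j=5: r + 4k = 1586.521 → ⌈·⌉ = 1587
j=6: r + 5k = 1978.021 → ⌈·⌉ = 1979
j=7: r + 6k = 2369.521 → ⌈·⌉ = 2370
j=8: r + 7k = 2761.021 → ⌈·⌉ = 2762
j=9: r + 8k = 3152.521 → ⌈·⌉ = 3153
j=10: r + 9k = 3544.021 → ⌈·⌉ = 3545
j=11: r + 10k = 3935.521 → ⌈·⌉ = 3936
j=12: r + 11k = 4327.021 → ⌈·⌉ = 4328
j=13: r + 12k = 4718.521 → ⌈·⌉ = 4719
j=14: r + 13k = 5110.021 → ⌈·⌉ = 5111

21, 413, 804, 1196, 1587, 1979, 2370, 2762, 3153, 3545, 3936, 4328, 4719, 5111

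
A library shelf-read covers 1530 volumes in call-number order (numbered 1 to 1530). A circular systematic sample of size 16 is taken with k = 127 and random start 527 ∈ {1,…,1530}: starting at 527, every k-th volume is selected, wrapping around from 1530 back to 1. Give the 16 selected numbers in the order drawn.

Selection 1: 527
Selection 2: 527 + 127 = 654
Selection 3: 654 + 127 = 781
Selection 4: 781 + 127 = 908
Selection 5: 908 + 127 = 1035
Selection 6: 1035 + 127 = 1162
Selection 7: 1162 + 127 = 1289
Selection 8: 1289 + 127 = 1416
Selection 9: 1416 + 127 = 1543 → 1543 − 1530 = 13
Selection 10: 13 + 127 = 140
Selection 11: 140 + 127 = 267
Selection 12: 267 + 127 = 394
Selection 13: 394 + 127 = 521
Selection 14: 521 + 127 = 648
Selection 15: 648 + 127 = 775
Selection 16: 775 + 127 = 902

527, 654, 781, 908, 1035, 1162, 1289, 1416, 13, 140, 267, 394, 521, 648, 775, 902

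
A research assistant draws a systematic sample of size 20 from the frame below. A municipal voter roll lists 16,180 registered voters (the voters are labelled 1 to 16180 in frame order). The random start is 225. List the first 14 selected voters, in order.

k = N/n = 16180/20 = 809
voter 1: 225
voter 2: 225 + 809 = 1034
voter 3: 1034 + 809 = 1843
voter 4: 1843 + 809 = 2652
voter 5: 2652 + 809 = 3461
voter 6: 3461 + 809 = 4270
voter 7: 4270 + 809 = 5079
voter 8: 5079 + 809 = 5888
voter 9: 5888 + 809 = 6697
voter 10: 6697 + 809 = 7506
voter 11: 7506 + 809 = 8315
voter 12: 8315 + 809 = 9124
voter 13: 9124 + 809 = 9933
voter 14: 9933 + 809 = 10742

225, 1034, 1843, 2652, 3461, 4270, 5079, 5888, 6697, 7506, 8315, 9124, 9933, 10742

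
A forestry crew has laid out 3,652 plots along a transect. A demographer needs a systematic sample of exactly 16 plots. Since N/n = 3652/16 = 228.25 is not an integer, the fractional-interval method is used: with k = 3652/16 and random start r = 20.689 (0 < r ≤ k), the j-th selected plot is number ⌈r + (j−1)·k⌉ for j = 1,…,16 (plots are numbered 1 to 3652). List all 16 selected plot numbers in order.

j=1: r + 0k = 20.689 → ⌈·⌉ = 21
j=2: r + 1k = 248.939 → ⌈·⌉ = 249
j=3: r + 2k = 477.189 → ⌈·⌉ = 478
j=4: r + 3k = 705.439 → ⌈·⌉ = 706
j=5: r + 4k = 933.689 → ⌈·⌉ = 934
j=6: r + 5k = 1161.939 → ⌈·⌉ = 1162
j=7: r + 6k = 1390.189 → ⌈·⌉ = 1391
j=8: r + 7k = 1618.439 → ⌈·⌉ = 1619
j=9: r + 8k = 1846.689 → ⌈·⌉ = 1847
j=10: r + 9k = 2074.939 → ⌈·⌉ = 2075
j=11: r + 10k = 2303.189 → ⌈·⌉ = 2304
j=12: r + 11k = 2531.439 → ⌈·⌉ = 2532
j=13: r + 12k = 2759.689 → ⌈·⌉ = 2760
j=14: r + 13k = 2987.939 → ⌈·⌉ = 2988
j=15: r + 14k = 3216.189 → ⌈·⌉ = 3217
j=16: r + 15k = 3444.439 → ⌈·⌉ = 3445

21, 249, 478, 706, 934, 1162, 1391, 1619, 1847, 2075, 2304, 2532, 2760, 2988, 3217, 3445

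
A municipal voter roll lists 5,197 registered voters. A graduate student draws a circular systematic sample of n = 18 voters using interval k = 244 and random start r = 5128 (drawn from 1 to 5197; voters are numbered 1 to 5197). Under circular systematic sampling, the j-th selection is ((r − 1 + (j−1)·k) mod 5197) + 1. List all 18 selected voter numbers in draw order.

Selection 1: 5128
Selection 2: 5128 + 244 = 5372 → 5372 − 5197 = 175
Selection 3: 175 + 244 = 419
Selection 4: 419 + 244 = 663
Selection 5: 663 + 244 = 907
Selection 6: 907 + 244 = 1151
Selection 7: 1151 + 244 = 1395
Selection 8: 1395 + 244 = 1639
Selection 9: 1639 + 244 = 1883
Selection 10: 1883 + 244 = 2127
Selection 11: 2127 + 244 = 2371
Selection 12: 2371 + 244 = 2615
Selection 13: 2615 + 244 = 2859
Selection 14: 2859 + 244 = 3103
Selection 15: 3103 + 244 = 3347
Selection 16: 3347 + 244 = 3591
Selection 17: 3591 + 244 = 3835
Selection 18: 3835 + 244 = 4079

5128, 175, 419, 663, 907, 1151, 1395, 1639, 1883, 2127, 2371, 2615, 2859, 3103, 3347, 3591, 3835, 4079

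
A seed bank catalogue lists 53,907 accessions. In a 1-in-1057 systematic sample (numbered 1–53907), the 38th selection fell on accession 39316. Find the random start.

207

k = 1057
r = 39316 − (38−1)×1057 = 39316 − 39109 = 207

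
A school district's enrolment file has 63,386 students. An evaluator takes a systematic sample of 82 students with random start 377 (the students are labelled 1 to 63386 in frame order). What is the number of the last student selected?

k = 63386/82 = 773
82nd selection = r + (82−1)·k = 377 + 81×773 = 377 + 62613 = 62990

62990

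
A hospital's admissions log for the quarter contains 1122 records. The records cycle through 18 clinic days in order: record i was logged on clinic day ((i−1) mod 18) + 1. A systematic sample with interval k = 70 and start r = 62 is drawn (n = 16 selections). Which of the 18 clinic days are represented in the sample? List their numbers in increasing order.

Consecutive selections differ by k = 70, so their clinic day numbers differ by 70 mod 18 = 16.
gcd(70, 18) = 2, so the sample visits 18/2 = 9 distinct residues mod 18.
Start 62 is clinic day 8; the clinic days hit are 2, 4, 6, 8, 10, 12, 14, 16, 18.

2, 4, 6, 8, 10, 12, 14, 16, 18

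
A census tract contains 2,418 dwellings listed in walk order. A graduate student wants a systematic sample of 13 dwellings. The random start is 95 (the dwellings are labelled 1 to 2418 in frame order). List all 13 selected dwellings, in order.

95, 281, 467, 653, 839, 1025, 1211, 1397, 1583, 1769, 1955, 2141, 2327

k = N/n = 2418/13 = 186
dwelling 1: 95
dwelling 2: 95 + 186 = 281
dwelling 3: 281 + 186 = 467
dwelling 4: 467 + 186 = 653
dwelling 5: 653 + 186 = 839
dwelling 6: 839 + 186 = 1025
dwelling 7: 1025 + 186 = 1211
dwelling 8: 1211 + 186 = 1397
dwelling 9: 1397 + 186 = 1583
dwelling 10: 1583 + 186 = 1769
dwelling 11: 1769 + 186 = 1955
dwelling 12: 1955 + 186 = 2141
dwelling 13: 2141 + 186 = 2327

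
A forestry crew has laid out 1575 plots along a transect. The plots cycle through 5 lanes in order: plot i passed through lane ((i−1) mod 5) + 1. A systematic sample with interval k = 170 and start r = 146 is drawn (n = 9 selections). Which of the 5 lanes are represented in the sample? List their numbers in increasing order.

Consecutive selections differ by k = 170, so their lane numbers differ by 170 mod 5 = 0.
gcd(170, 5) = 5, so the sample visits 5/5 = 1 distinct residues mod 5.
Start 146 is lane 1; the lanes hit are 1.

1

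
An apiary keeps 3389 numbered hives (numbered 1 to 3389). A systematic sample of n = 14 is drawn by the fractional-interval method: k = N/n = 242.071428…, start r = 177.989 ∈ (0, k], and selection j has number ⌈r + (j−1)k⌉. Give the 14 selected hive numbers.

j=1: r + 0k = 177.989 → ⌈·⌉ = 178
j=2: r + 1k = 420.060428… → ⌈·⌉ = 421
j=3: r + 2k = 662.131857… → ⌈·⌉ = 663
j=4: r + 3k = 904.203285… → ⌈·⌉ = 905
j=5: r + 4k = 1146.274714… → ⌈·⌉ = 1147
j=6: r + 5k = 1388.346142… → ⌈·⌉ = 1389
j=7: r + 6k = 1630.417571… → ⌈·⌉ = 1631
j=8: r + 7k = 1872.489 → ⌈·⌉ = 1873
j=9: r + 8k = 2114.560428… → ⌈·⌉ = 2115
j=10: r + 9k = 2356.631857… → ⌈·⌉ = 2357
j=11: r + 10k = 2598.703285… → ⌈·⌉ = 2599
j=12: r + 11k = 2840.774714… → ⌈·⌉ = 2841
j=13: r + 12k = 3082.846142… → ⌈·⌉ = 3083
j=14: r + 13k = 3324.917571… → ⌈·⌉ = 3325

178, 421, 663, 905, 1147, 1389, 1631, 1873, 2115, 2357, 2599, 2841, 3083, 3325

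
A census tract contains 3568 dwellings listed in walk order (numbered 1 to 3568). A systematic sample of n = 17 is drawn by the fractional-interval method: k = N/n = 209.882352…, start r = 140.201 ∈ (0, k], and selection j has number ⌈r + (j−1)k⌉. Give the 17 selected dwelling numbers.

j=1: r + 0k = 140.201 → ⌈·⌉ = 141
j=2: r + 1k = 350.083352… → ⌈·⌉ = 351
j=3: r + 2k = 559.965705… → ⌈·⌉ = 560
j=4: r + 3k = 769.848058… → ⌈·⌉ = 770
j=5: r + 4k = 979.730411… → ⌈·⌉ = 980
j=6: r + 5k = 1189.612764… → ⌈·⌉ = 1190
j=7: r + 6k = 1399.495117… → ⌈·⌉ = 1400
j=8: r + 7k = 1609.377470… → ⌈·⌉ = 1610
j=9: r + 8k = 1819.259823… → ⌈·⌉ = 1820
j=10: r + 9k = 2029.142176… → ⌈·⌉ = 2030
j=11: r + 10k = 2239.024529… → ⌈·⌉ = 2240
j=12: r + 11k = 2448.906882… → ⌈·⌉ = 2449
j=13: r + 12k = 2658.789235… → ⌈·⌉ = 2659
j=14: r + 13k = 2868.671588… → ⌈·⌉ = 2869
j=15: r + 14k = 3078.553941… → ⌈·⌉ = 3079
j=16: r + 15k = 3288.436294… → ⌈·⌉ = 3289
j=17: r + 16k = 3498.318647… → ⌈·⌉ = 3499

141, 351, 560, 770, 980, 1190, 1400, 1610, 1820, 2030, 2240, 2449, 2659, 2869, 3079, 3289, 3499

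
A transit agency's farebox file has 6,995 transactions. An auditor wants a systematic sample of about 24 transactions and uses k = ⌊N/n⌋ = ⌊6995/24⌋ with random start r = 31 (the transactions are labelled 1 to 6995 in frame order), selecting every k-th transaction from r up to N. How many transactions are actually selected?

k = ⌊6995/24⌋ = 291
Achieved size = ⌊(6995 − 31)/291⌋ + 1 = ⌊6964/291⌋ + 1 = 23 + 1 = 24
(last selection: 31 + 23×291 = 6724 ≤ 6995; next would be 7015 > 6995)

24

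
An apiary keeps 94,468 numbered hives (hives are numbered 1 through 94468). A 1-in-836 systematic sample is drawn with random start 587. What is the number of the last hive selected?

94219

k = 836
113th selection = r + (113−1)·k = 587 + 112×836 = 587 + 93632 = 94219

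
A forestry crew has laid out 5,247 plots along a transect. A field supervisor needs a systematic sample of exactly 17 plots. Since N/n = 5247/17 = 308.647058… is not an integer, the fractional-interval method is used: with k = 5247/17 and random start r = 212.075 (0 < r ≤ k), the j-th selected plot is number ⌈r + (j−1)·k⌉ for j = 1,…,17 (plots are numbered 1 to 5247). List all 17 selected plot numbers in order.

j=1: r + 0k = 212.075 → ⌈·⌉ = 213
j=2: r + 1k = 520.722058… → ⌈·⌉ = 521
j=3: r + 2k = 829.369117… → ⌈·⌉ = 830
j=4: r + 3k = 1138.016176… → ⌈·⌉ = 1139
j=5: r + 4k = 1446.663235… → ⌈·⌉ = 1447
j=6: r + 5k = 1755.310294… → ⌈·⌉ = 1756
j=7: r + 6k = 2063.957352… → ⌈·⌉ = 2064
j=8: r + 7k = 2372.604411… → ⌈·⌉ = 2373
j=9: r + 8k = 2681.251470… → ⌈·⌉ = 2682
j=10: r + 9k = 2989.898529… → ⌈·⌉ = 2990
j=11: r + 10k = 3298.545588… → ⌈·⌉ = 3299
j=12: r + 11k = 3607.192647… → ⌈·⌉ = 3608
j=13: r + 12k = 3915.839705… → ⌈·⌉ = 3916
j=14: r + 13k = 4224.486764… → ⌈·⌉ = 4225
j=15: r + 14k = 4533.133823… → ⌈·⌉ = 4534
j=16: r + 15k = 4841.780882… → ⌈·⌉ = 4842
j=17: r + 16k = 5150.427941… → ⌈·⌉ = 5151

213, 521, 830, 1139, 1447, 1756, 2064, 2373, 2682, 2990, 3299, 3608, 3916, 4225, 4534, 4842, 5151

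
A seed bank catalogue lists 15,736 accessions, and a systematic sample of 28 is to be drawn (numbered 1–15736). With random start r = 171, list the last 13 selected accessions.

k = N/n = 15736/28 = 562
16th selection = 171 + 15×562 = 8601
17th: 8601 + 562 = 9163
18th: 9163 + 562 = 9725
19th: 9725 + 562 = 10287
20th: 10287 + 562 = 10849
21st: 10849 + 562 = 11411
22nd: 11411 + 562 = 11973
23rd: 11973 + 562 = 12535
24th: 12535 + 562 = 13097
25th: 13097 + 562 = 13659
26th: 13659 + 562 = 14221
27th: 14221 + 562 = 14783
28th: 14783 + 562 = 15345

8601, 9163, 9725, 10287, 10849, 11411, 11973, 12535, 13097, 13659, 14221, 14783, 15345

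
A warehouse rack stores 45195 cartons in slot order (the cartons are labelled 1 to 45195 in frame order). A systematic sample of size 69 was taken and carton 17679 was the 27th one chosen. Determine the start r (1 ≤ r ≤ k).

649

k = 45195/69 = 655
r = 17679 − (27−1)×655 = 17679 − 17030 = 649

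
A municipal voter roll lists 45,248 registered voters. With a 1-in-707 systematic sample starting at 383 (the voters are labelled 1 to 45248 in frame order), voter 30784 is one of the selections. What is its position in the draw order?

44

k = 707
position = (30784 − 383)/707 + 1 = 30401/707 + 1 = 43 + 1 = 44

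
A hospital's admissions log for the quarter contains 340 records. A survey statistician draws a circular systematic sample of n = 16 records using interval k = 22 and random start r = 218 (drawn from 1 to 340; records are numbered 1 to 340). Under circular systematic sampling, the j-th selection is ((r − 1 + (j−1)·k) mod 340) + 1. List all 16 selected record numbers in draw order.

Selection 1: 218
Selection 2: 218 + 22 = 240
Selection 3: 240 + 22 = 262
Selection 4: 262 + 22 = 284
Selection 5: 284 + 22 = 306
Selection 6: 306 + 22 = 328
Selection 7: 328 + 22 = 350 → 350 − 340 = 10
Selection 8: 10 + 22 = 32
Selection 9: 32 + 22 = 54
Selection 10: 54 + 22 = 76
Selection 11: 76 + 22 = 98
Selection 12: 98 + 22 = 120
Selection 13: 120 + 22 = 142
Selection 14: 142 + 22 = 164
Selection 15: 164 + 22 = 186
Selection 16: 186 + 22 = 208

218, 240, 262, 284, 306, 328, 10, 32, 54, 76, 98, 120, 142, 164, 186, 208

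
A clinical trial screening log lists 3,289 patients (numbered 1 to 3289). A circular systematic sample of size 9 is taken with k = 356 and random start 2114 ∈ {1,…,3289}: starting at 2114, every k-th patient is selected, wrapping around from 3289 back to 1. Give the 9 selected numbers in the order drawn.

2114, 2470, 2826, 3182, 249, 605, 961, 1317, 1673

Selection 1: 2114
Selection 2: 2114 + 356 = 2470
Selection 3: 2470 + 356 = 2826
Selection 4: 2826 + 356 = 3182
Selection 5: 3182 + 356 = 3538 → 3538 − 3289 = 249
Selection 6: 249 + 356 = 605
Selection 7: 605 + 356 = 961
Selection 8: 961 + 356 = 1317
Selection 9: 1317 + 356 = 1673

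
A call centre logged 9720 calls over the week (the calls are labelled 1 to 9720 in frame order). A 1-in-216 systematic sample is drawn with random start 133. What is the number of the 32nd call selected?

6829

k = 216
32nd selection = r + (32−1)·k = 133 + 31×216 = 133 + 6696 = 6829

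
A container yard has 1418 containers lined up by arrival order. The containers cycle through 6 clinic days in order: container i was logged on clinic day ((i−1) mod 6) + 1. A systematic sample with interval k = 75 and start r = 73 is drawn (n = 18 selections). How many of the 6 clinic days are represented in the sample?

Consecutive selections differ by k = 75, so their clinic day numbers differ by 75 mod 6 = 3.
gcd(75, 6) = 3, so the sample visits 6/3 = 2 distinct residues mod 6.
Start 73 is clinic day 1; the clinic days hit are 1, 4.

2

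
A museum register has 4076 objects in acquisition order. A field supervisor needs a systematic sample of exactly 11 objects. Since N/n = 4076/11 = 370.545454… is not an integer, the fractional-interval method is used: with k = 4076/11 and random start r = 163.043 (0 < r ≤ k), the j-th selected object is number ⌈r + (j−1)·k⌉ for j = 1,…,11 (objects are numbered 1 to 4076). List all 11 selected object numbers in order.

j=1: r + 0k = 163.043 → ⌈·⌉ = 164
j=2: r + 1k = 533.588454… → ⌈·⌉ = 534
j=3: r + 2k = 904.133909… → ⌈·⌉ = 905
j=4: r + 3k = 1274.679363… → ⌈·⌉ = 1275
j=5: r + 4k = 1645.224818… → ⌈·⌉ = 1646
j=6: r + 5k = 2015.770272… → ⌈·⌉ = 2016
j=7: r + 6k = 2386.315727… → ⌈·⌉ = 2387
j=8: r + 7k = 2756.861181… → ⌈·⌉ = 2757
j=9: r + 8k = 3127.406636… → ⌈·⌉ = 3128
j=10: r + 9k = 3497.952090… → ⌈·⌉ = 3498
j=11: r + 10k = 3868.497545… → ⌈·⌉ = 3869

164, 534, 905, 1275, 1646, 2016, 2387, 2757, 3128, 3498, 3869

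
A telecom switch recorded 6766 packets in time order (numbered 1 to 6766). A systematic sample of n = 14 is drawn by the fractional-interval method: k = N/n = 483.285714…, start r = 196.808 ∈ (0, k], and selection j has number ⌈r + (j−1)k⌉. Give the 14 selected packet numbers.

j=1: r + 0k = 196.808 → ⌈·⌉ = 197
j=2: r + 1k = 680.093714… → ⌈·⌉ = 681
j=3: r + 2k = 1163.379428… → ⌈·⌉ = 1164
j=4: r + 3k = 1646.665142… → ⌈·⌉ = 1647
j=5: r + 4k = 2129.950857… → ⌈·⌉ = 2130
j=6: r + 5k = 2613.236571… → ⌈·⌉ = 2614
j=7: r + 6k = 3096.522285… → ⌈·⌉ = 3097
j=8: r + 7k = 3579.808 → ⌈·⌉ = 3580
j=9: r + 8k = 4063.093714… → ⌈·⌉ = 4064
j=10: r + 9k = 4546.379428… → ⌈·⌉ = 4547
j=11: r + 10k = 5029.665142… → ⌈·⌉ = 5030
j=12: r + 11k = 5512.950857… → ⌈·⌉ = 5513
j=13: r + 12k = 5996.236571… → ⌈·⌉ = 5997
j=14: r + 13k = 6479.522285… → ⌈·⌉ = 6480

197, 681, 1164, 1647, 2130, 2614, 3097, 3580, 4064, 4547, 5030, 5513, 5997, 6480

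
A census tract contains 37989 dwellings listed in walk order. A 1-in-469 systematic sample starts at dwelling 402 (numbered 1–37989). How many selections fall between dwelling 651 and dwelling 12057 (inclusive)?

24

k = 469
First selection ≥ 651: 402 + ⌈(651−402)/469⌉·469 = 402 + 1×469 = 871
Last selection ≤ 12057: 402 + ⌊(12057−402)/469⌋·469 = 402 + 24×469 = 11658
Count = 24 − 1 + 1 = 24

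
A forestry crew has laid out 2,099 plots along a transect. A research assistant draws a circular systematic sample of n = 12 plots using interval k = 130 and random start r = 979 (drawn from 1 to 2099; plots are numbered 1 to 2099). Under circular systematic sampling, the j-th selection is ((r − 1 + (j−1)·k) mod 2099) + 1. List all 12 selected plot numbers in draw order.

979, 1109, 1239, 1369, 1499, 1629, 1759, 1889, 2019, 50, 180, 310

Selection 1: 979
Selection 2: 979 + 130 = 1109
Selection 3: 1109 + 130 = 1239
Selection 4: 1239 + 130 = 1369
Selection 5: 1369 + 130 = 1499
Selection 6: 1499 + 130 = 1629
Selection 7: 1629 + 130 = 1759
Selection 8: 1759 + 130 = 1889
Selection 9: 1889 + 130 = 2019
Selection 10: 2019 + 130 = 2149 → 2149 − 2099 = 50
Selection 11: 50 + 130 = 180
Selection 12: 180 + 130 = 310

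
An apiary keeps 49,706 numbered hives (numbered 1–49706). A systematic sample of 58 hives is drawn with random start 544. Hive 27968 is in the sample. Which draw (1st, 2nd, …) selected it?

k = 49706/58 = 857
position = (27968 − 544)/857 + 1 = 27424/857 + 1 = 32 + 1 = 33

33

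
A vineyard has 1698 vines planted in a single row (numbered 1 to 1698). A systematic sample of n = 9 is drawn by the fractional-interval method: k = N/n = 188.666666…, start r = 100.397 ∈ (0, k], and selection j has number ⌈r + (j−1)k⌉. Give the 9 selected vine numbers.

j=1: r + 0k = 100.397 → ⌈·⌉ = 101
j=2: r + 1k = 289.063666… → ⌈·⌉ = 290
j=3: r + 2k = 477.730333… → ⌈·⌉ = 478
j=4: r + 3k = 666.397 → ⌈·⌉ = 667
j=5: r + 4k = 855.063666… → ⌈·⌉ = 856
j=6: r + 5k = 1043.730333… → ⌈·⌉ = 1044
j=7: r + 6k = 1232.397 → ⌈·⌉ = 1233
j=8: r + 7k = 1421.063666… → ⌈·⌉ = 1422
j=9: r + 8k = 1609.730333… → ⌈·⌉ = 1610

101, 290, 478, 667, 856, 1044, 1233, 1422, 1610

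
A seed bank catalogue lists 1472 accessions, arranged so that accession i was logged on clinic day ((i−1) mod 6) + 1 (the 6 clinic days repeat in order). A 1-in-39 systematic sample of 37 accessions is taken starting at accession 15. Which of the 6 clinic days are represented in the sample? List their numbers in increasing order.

Consecutive selections differ by k = 39, so their clinic day numbers differ by 39 mod 6 = 3.
gcd(39, 6) = 3, so the sample visits 6/3 = 2 distinct residues mod 6.
Start 15 is clinic day 3; the clinic days hit are 3, 6.

3, 6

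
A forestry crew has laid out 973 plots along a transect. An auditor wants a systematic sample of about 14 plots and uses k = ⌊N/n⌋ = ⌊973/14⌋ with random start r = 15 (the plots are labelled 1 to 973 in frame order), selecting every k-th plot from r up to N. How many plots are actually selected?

14

k = ⌊973/14⌋ = 69
Achieved size = ⌊(973 − 15)/69⌋ + 1 = ⌊958/69⌋ + 1 = 13 + 1 = 14
(last selection: 15 + 13×69 = 912 ≤ 973; next would be 981 > 973)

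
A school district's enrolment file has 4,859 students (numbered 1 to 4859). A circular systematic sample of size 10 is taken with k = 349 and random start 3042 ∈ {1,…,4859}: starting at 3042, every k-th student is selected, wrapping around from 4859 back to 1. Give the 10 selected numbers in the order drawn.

Selection 1: 3042
Selection 2: 3042 + 349 = 3391
Selection 3: 3391 + 349 = 3740
Selection 4: 3740 + 349 = 4089
Selection 5: 4089 + 349 = 4438
Selection 6: 4438 + 349 = 4787
Selection 7: 4787 + 349 = 5136 → 5136 − 4859 = 277
Selection 8: 277 + 349 = 626
Selection 9: 626 + 349 = 975
Selection 10: 975 + 349 = 1324

3042, 3391, 3740, 4089, 4438, 4787, 277, 626, 975, 1324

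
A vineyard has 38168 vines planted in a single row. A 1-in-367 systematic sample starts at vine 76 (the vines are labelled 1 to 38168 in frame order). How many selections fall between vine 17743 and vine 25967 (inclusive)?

k = 367
First selection ≥ 17743: 76 + ⌈(17743−76)/367⌉·367 = 76 + 49×367 = 18059
Last selection ≤ 25967: 76 + ⌊(25967−76)/367⌋·367 = 76 + 70×367 = 25766
Count = 70 − 49 + 1 = 22

22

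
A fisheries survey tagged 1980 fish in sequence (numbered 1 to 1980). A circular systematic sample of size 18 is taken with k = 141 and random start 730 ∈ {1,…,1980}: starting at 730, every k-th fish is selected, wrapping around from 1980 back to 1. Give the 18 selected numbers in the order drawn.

Selection 1: 730
Selection 2: 730 + 141 = 871
Selection 3: 871 + 141 = 1012
Selection 4: 1012 + 141 = 1153
Selection 5: 1153 + 141 = 1294
Selection 6: 1294 + 141 = 1435
Selection 7: 1435 + 141 = 1576
Selection 8: 1576 + 141 = 1717
Selection 9: 1717 + 141 = 1858
Selection 10: 1858 + 141 = 1999 → 1999 − 1980 = 19
Selection 11: 19 + 141 = 160
Selection 12: 160 + 141 = 301
Selection 13: 301 + 141 = 442
Selection 14: 442 + 141 = 583
Selection 15: 583 + 141 = 724
Selection 16: 724 + 141 = 865
Selection 17: 865 + 141 = 1006
Selection 18: 1006 + 141 = 1147

730, 871, 1012, 1153, 1294, 1435, 1576, 1717, 1858, 19, 160, 301, 442, 583, 724, 865, 1006, 1147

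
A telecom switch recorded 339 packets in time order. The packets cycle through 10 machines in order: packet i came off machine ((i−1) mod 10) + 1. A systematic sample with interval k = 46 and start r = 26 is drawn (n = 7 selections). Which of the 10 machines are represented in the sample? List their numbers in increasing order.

Consecutive selections differ by k = 46, so their machine numbers differ by 46 mod 10 = 6.
gcd(46, 10) = 2, so the sample visits 10/2 = 5 distinct residues mod 10.
Start 26 is machine 6; the machines hit are 2, 4, 6, 8, 10.

2, 4, 6, 8, 10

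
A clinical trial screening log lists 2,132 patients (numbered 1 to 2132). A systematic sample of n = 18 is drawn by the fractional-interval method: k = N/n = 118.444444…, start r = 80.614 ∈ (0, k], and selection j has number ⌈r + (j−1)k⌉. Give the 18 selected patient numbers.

j=1: r + 0k = 80.614 → ⌈·⌉ = 81
j=2: r + 1k = 199.058444… → ⌈·⌉ = 200
j=3: r + 2k = 317.502888… → ⌈·⌉ = 318
j=4: r + 3k = 435.947333… → ⌈·⌉ = 436
j=5: r + 4k = 554.391777… → ⌈·⌉ = 555
j=6: r + 5k = 672.836222… → ⌈·⌉ = 673
j=7: r + 6k = 791.280666… → ⌈·⌉ = 792
j=8: r + 7k = 909.725111… → ⌈·⌉ = 910
j=9: r + 8k = 1028.169555… → ⌈·⌉ = 1029
j=10: r + 9k = 1146.614 → ⌈·⌉ = 1147
j=11: r + 10k = 1265.058444… → ⌈·⌉ = 1266
j=12: r + 11k = 1383.502888… → ⌈·⌉ = 1384
j=13: r + 12k = 1501.947333… → ⌈·⌉ = 1502
j=14: r + 13k = 1620.391777… → ⌈·⌉ = 1621
j=15: r + 14k = 1738.836222… → ⌈·⌉ = 1739
j=16: r + 15k = 1857.280666… → ⌈·⌉ = 1858
j=17: r + 16k = 1975.725111… → ⌈·⌉ = 1976
j=18: r + 17k = 2094.169555… → ⌈·⌉ = 2095

81, 200, 318, 436, 555, 673, 792, 910, 1029, 1147, 1266, 1384, 1502, 1621, 1739, 1858, 1976, 2095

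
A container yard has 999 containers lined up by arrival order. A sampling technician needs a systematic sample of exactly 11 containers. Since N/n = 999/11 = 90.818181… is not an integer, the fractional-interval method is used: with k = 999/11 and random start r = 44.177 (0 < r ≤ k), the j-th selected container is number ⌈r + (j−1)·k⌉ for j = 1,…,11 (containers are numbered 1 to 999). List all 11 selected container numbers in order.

j=1: r + 0k = 44.177 → ⌈·⌉ = 45
j=2: r + 1k = 134.995181… → ⌈·⌉ = 135
j=3: r + 2k = 225.813363… → ⌈·⌉ = 226
j=4: r + 3k = 316.631545… → ⌈·⌉ = 317
j=5: r + 4k = 407.449727… → ⌈·⌉ = 408
j=6: r + 5k = 498.267909… → ⌈·⌉ = 499
j=7: r + 6k = 589.086090… → ⌈·⌉ = 590
j=8: r + 7k = 679.904272… → ⌈·⌉ = 680
j=9: r + 8k = 770.722454… → ⌈·⌉ = 771
j=10: r + 9k = 861.540636… → ⌈·⌉ = 862
j=11: r + 10k = 952.358818… → ⌈·⌉ = 953

45, 135, 226, 317, 408, 499, 590, 680, 771, 862, 953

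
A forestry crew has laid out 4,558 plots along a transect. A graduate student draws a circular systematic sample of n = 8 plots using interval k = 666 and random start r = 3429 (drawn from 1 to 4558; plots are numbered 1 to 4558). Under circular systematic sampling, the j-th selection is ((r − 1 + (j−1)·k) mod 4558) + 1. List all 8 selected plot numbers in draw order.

3429, 4095, 203, 869, 1535, 2201, 2867, 3533

Selection 1: 3429
Selection 2: 3429 + 666 = 4095
Selection 3: 4095 + 666 = 4761 → 4761 − 4558 = 203
Selection 4: 203 + 666 = 869
Selection 5: 869 + 666 = 1535
Selection 6: 1535 + 666 = 2201
Selection 7: 2201 + 666 = 2867
Selection 8: 2867 + 666 = 3533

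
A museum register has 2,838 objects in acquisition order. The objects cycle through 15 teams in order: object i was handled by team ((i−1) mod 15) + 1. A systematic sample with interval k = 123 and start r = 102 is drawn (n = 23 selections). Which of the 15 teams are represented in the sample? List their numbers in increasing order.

3, 6, 9, 12, 15

Consecutive selections differ by k = 123, so their team numbers differ by 123 mod 15 = 3.
gcd(123, 15) = 3, so the sample visits 15/3 = 5 distinct residues mod 15.
Start 102 is team 12; the teams hit are 3, 6, 9, 12, 15.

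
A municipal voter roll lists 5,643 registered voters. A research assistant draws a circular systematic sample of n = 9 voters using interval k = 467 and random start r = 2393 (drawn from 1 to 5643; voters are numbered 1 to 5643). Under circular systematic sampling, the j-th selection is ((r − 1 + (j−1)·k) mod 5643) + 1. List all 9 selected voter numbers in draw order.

2393, 2860, 3327, 3794, 4261, 4728, 5195, 19, 486

Selection 1: 2393
Selection 2: 2393 + 467 = 2860
Selection 3: 2860 + 467 = 3327
Selection 4: 3327 + 467 = 3794
Selection 5: 3794 + 467 = 4261
Selection 6: 4261 + 467 = 4728
Selection 7: 4728 + 467 = 5195
Selection 8: 5195 + 467 = 5662 → 5662 − 5643 = 19
Selection 9: 19 + 467 = 486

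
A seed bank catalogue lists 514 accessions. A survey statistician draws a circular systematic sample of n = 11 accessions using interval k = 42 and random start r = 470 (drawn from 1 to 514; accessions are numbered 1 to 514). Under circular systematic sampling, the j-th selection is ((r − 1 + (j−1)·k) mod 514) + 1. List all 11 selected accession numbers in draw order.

470, 512, 40, 82, 124, 166, 208, 250, 292, 334, 376

Selection 1: 470
Selection 2: 470 + 42 = 512
Selection 3: 512 + 42 = 554 → 554 − 514 = 40
Selection 4: 40 + 42 = 82
Selection 5: 82 + 42 = 124
Selection 6: 124 + 42 = 166
Selection 7: 166 + 42 = 208
Selection 8: 208 + 42 = 250
Selection 9: 250 + 42 = 292
Selection 10: 292 + 42 = 334
Selection 11: 334 + 42 = 376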